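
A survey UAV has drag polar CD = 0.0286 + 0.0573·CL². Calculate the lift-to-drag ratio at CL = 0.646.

L/D = 12.3

CD = 0.0286 + 0.0573 × 0.646² = 0.05251
L/D = CL/CD = 0.646 / 0.05251 = 12.3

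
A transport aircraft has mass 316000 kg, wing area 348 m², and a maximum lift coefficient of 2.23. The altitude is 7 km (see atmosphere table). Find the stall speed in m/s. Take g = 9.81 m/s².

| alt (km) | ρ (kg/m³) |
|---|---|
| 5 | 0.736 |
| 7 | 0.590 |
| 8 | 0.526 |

V_stall = 116 m/s

At 7 km, from the table: ρ = 0.590 kg/m³.
At stall, lift equals weight: L = W = m·g = 316000 × 9.81 = 3.1×10^6 N.
From L = ½ρV²S·CL,max = W: V_stall = √(2W/(ρSCL,max)) = √(2·3.1×10^6/(0.59·348·2.23))
V_stall = √13540 = 116 m/s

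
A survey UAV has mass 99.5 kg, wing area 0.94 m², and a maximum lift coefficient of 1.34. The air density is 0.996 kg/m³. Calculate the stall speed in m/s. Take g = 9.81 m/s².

Weight W = mg = 99.5 × 9.81 = 976.1 N.
From L = ½ρV²S·CL,max = W: V_stall = √(2W/(ρSCL,max)) = √(2·976.1/(0.996·0.94·1.34))
V_stall = √1556 = 39.4 m/s

V_stall = 39.4 m/s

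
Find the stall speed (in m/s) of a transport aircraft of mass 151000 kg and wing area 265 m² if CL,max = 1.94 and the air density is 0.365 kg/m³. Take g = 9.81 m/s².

Stall occurs when L = W at CL,max. W = mg = 151000 × 9.81 = 1.481×10^6 N.
From L = ½ρV²S·CL,max = W: V_stall = √(2W/(ρSCL,max)) = √(2·1.481×10^6/(0.365·265·1.94))
V_stall = √15790 = 126 m/s

V_stall = 126 m/s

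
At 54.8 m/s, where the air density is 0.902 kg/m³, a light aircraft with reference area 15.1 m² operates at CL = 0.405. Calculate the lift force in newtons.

Dynamic pressure q = ½ρv² = ½ × 0.902 × 54.8² = 1354 Pa.
L = q·S·CL = 1354 × 15.1 × 0.405 = 8280 N ≈ 8.28 kN

L = 8280 N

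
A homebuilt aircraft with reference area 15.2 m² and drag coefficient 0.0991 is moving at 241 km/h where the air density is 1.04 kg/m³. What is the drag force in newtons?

Convert speed: v = 241 km/h ÷ 3.6 = 66.94 m/s.
Dynamic pressure q = ½ρv² = ½ × 1.04 × 66.94² = 2330 Pa.
D = q·S·CD = 2330 × 15.2 × 0.0991 = 3510 N

D = 3510 N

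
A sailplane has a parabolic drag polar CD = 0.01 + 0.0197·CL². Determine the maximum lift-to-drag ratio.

For CD = CD0 + K·CL², (L/D)max occurs at CL* = √(CD0/K) and equals 1/(2√(K·CD0)).
(L/D)max = 1/(2√(0.0197 × 0.01)) = 1/(2 × 0.01404) = 35.6

(L/D)max = 35.6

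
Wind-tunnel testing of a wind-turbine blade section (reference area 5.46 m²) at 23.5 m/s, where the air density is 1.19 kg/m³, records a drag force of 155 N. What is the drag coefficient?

From D = ½ρv²S·CD, rearranging gives CD = 2D/(ρv²S).
CD = 2 × 155 / (1.19 × 23.5² × 5.46) = 0.0864

CD = 0.0864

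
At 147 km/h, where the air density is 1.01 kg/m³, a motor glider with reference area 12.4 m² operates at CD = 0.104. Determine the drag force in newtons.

D = 1090 N

Convert speed: v = 147 km/h ÷ 3.6 = 40.83 m/s.
Dynamic pressure q = ½ρv² = ½ × 1.01 × 40.83² = 842 Pa.
D = q·S·CD = 842 × 12.4 × 0.104 = 1090 N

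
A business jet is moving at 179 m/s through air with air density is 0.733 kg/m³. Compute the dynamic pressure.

q = 11700 Pa

q = ½ρv² = ½ × 0.733 × 179² = 11700 Pa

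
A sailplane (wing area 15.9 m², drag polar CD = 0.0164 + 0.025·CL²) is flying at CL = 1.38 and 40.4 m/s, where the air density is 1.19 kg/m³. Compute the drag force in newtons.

CD = 0.0164 + 0.025 × 1.38² = 0.06401
D = ½ρv²S·CD = ½ × 1.19 × 40.4² × 15.9 × 0.06401 = 988 N

D = 988 N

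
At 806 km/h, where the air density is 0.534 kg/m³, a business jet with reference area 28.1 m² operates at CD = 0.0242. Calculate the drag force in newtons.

Convert speed: v = 806 km/h ÷ 3.6 = 223.9 m/s.
D = ½ρv²S·CD = ½ × 0.534 × 223.9² × 28.1 × 0.0242 = 9100 N ≈ 9.1 kN

D = 9100 N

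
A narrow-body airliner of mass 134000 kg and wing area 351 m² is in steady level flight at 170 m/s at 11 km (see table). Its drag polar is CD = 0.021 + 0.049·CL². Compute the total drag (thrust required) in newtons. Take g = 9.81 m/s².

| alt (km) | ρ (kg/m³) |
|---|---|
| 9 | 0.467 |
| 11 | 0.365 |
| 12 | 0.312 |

At 11 km, from the table: ρ = 0.365 kg/m³.
Level flight ⇒ L = W = m·g = 134000 × 9.81 = 1.3145×10^6 N.
Dynamic pressure q = 0.5 × 0.365 × 170² = 5274 Pa.
CL = 2W/(ρv²S) = 2×1.3145×10^6/(0.365×170²×351) = 0.7101.
CD = 0.021 + 0.049 × 0.7101² = 0.04571.
D = q·S·CD = 5274 × 351 × 0.04571 = 84610 N

D = 84600 N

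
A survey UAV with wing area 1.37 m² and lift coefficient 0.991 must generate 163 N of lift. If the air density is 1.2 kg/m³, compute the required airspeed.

L = ½ρv²S·CL ⇒ v = √(2L/(ρ·S·CL))
v = √(2 × 163 / (1.2 × 1.37 × 0.991)) = √200.1 = 14.1 m/s

v = 14.1 m/s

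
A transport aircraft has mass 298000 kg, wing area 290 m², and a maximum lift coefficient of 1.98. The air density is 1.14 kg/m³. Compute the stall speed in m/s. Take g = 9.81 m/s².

Stall occurs when L = W at CL,max. W = mg = 298000 × 9.81 = 2.923×10^6 N.
From L = ½ρV²S·CL,max = W: V_stall = √(2W/(ρSCL,max)) = √(2·2.923×10^6/(1.14·290·1.98))
V_stall = √8932 = 94.5 m/s

V_stall = 94.5 m/s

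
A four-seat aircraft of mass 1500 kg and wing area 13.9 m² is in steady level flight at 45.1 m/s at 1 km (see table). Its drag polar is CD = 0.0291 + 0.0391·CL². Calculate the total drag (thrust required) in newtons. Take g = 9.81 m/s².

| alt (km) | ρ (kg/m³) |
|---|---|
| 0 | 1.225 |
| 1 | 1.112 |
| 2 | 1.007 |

D = 996 N

At 1 km, from the table: ρ = 1.112 kg/m³.
In steady level flight, lift balances weight: W = mg = 1500 × 9.81 = 14715 N.
Dynamic pressure q = 0.5 × 1.112 × 45.1² = 1131 Pa.
CL = 2W/(ρv²S) = 2×14715/(1.112×45.1²×13.9) = 0.9361.
CD = 0.0291 + 0.0391 × 0.9361² = 0.06336.
D = q·S·CD = 1131 × 13.9 × 0.06336 = 996 N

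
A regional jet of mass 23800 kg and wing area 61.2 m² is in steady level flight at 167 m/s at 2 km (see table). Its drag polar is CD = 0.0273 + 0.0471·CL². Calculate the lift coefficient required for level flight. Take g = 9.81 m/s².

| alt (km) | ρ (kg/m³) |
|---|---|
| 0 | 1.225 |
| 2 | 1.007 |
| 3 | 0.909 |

At 2 km, from the table: ρ = 1.007 kg/m³.
In steady level flight, lift balances weight: W = mg = 23800 × 9.81 = 2.3348×10^5 N.
q = ½ρv² = ½ × 1.007 × 167² = 14040 Pa.
CL = 2W/(ρv²S) = 2×2.3348×10^5/(1.007×167²×61.2) = 0.2717.

CL = 0.272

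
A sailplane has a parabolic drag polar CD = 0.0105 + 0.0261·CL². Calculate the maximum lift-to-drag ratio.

(L/D)max = 30.2

For CD = CD0 + K·CL², (L/D)max occurs at CL* = √(CD0/K) and equals 1/(2√(K·CD0)).
(L/D)max = 1/(2√(0.0261 × 0.0105)) = 1/(2 × 0.01655) = 30.2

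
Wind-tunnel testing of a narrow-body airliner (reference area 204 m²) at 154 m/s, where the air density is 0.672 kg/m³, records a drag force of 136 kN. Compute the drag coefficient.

From D = ½ρv²S·CD, rearranging gives CD = 2D/(ρv²S).
CD = 2 × 1.36×10^5 / (0.672 × 154² × 204) = 0.0837

CD = 0.0837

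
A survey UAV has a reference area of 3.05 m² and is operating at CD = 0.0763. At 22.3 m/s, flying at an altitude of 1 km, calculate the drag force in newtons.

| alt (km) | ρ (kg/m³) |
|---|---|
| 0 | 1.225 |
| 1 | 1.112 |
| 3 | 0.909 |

At 1 km, from the table: ρ = 1.112 kg/m³.
D = ½ρv²S·CD = ½ × 1.112 × 22.3² × 3.05 × 0.0763 = 64.3 N

D = 64.3 N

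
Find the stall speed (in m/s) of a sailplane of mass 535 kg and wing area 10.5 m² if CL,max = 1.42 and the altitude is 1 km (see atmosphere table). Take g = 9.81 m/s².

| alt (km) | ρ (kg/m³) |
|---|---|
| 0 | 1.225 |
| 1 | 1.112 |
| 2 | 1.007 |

At 1 km, from the table: ρ = 1.112 kg/m³.
At stall, lift equals weight: L = W = m·g = 535 × 9.81 = 5248 N.
From L = ½ρV²S·CL,max = W: V_stall = √(2W/(ρSCL,max)) = √(2·5248/(1.112·10.5·1.42))
V_stall = √633.1 = 25.2 m/s

V_stall = 25.2 m/s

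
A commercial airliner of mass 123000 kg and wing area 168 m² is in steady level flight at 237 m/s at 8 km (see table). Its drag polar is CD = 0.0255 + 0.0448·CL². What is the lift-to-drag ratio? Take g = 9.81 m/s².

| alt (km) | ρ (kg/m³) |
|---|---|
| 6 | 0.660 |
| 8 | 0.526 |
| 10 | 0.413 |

At 8 km, from the table: ρ = 0.526 kg/m³.
In steady level flight, lift balances weight: W = mg = 123000 × 9.81 = 1.2066×10^6 N.
Dynamic pressure q = 0.5 × 0.526 × 237² = 14770 Pa.
CL = W/(q·S) = 1.2066×10^6 / (14770 × 168) = 0.4862.
CD = 0.0255 + 0.0448 × 0.4862² = 0.03609.
L/D = CL/CD = 0.4862 / 0.03609 = 13.5

L/D = 13.5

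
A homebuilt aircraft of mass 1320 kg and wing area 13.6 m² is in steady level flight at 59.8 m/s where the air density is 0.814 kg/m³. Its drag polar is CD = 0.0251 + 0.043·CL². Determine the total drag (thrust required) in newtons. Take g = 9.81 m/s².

Level flight ⇒ L = W = m·g = 1320 × 9.81 = 12949 N.
Dynamic pressure q = 0.5 × 0.814 × 59.8² = 1455 Pa.
Required CL = L/(qS) = 12949/(1455·13.6) = 0.6542.
CD = 0.0251 + 0.043 × 0.6542² = 0.0435.
D = q·S·CD = 1455 × 13.6 × 0.0435 = 861.1 N

D = 861 N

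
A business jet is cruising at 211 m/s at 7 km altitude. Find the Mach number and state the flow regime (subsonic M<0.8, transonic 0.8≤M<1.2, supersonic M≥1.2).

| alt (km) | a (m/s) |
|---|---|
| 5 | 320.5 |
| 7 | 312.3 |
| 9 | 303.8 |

M = 0.676 (subsonic)

At 7 km, from the table: a = 312.3 m/s.
M = v/a = 211 / 312.3 = 0.676
M = 0.676 → subsonic.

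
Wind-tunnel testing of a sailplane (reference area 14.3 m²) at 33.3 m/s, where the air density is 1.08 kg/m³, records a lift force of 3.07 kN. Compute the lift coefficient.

From L = ½ρv²S·CL, rearranging gives CL = 2L/(ρv²S).
CL = 2 × 3070 / (1.08 × 33.3² × 14.3) = 0.359

CL = 0.359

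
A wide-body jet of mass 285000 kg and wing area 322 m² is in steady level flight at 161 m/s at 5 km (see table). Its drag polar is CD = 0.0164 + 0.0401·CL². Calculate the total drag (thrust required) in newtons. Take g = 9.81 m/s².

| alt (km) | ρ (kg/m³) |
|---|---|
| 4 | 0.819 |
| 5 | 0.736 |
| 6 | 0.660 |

D = 1.52×10^5 N

At 5 km, from the table: ρ = 0.736 kg/m³.
Level flight ⇒ L = W = m·g = 285000 × 9.81 = 2.7958×10^6 N.
q = ½ρv² = ½ × 0.736 × 161² = 9539 Pa.
CL = 2W/(ρv²S) = 2×2.7958×10^6/(0.736×161²×322) = 0.9102.
CD = 0.0164 + 0.0401 × 0.9102² = 0.04962.
D = q·S·CD = 9539 × 322 × 0.04962 = 1.524×10^5 N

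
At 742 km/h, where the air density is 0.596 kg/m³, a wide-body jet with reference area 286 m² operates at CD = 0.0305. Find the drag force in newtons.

Convert speed: v = 742 km/h ÷ 3.6 = 206.1 m/s.
D = ½ρv²S·CD = ½ × 0.596 × 206.1² × 286 × 0.0305 = 1.1×10^5 N ≈ 110 kN

D = 1.1×10^5 N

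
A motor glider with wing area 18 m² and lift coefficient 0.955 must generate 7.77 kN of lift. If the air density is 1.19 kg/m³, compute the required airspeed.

L = ½ρv²S·CL ⇒ v = √(2L/(ρ·S·CL))
v = √(2 × 7770 / (1.19 × 18 × 0.955)) = √759.7 = 27.6 m/s

v = 27.6 m/s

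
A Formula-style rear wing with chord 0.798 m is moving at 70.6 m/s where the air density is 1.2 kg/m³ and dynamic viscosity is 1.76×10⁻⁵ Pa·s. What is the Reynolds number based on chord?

Re = ρ·v·c/μ = 1.2 × 70.6 × 0.798 / (1.76×10⁻⁵) = 3.84×10^6

Re = 3.84×10^6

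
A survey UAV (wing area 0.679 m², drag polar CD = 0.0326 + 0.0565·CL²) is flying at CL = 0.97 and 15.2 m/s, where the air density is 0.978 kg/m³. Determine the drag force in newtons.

CD = 0.0326 + 0.0565 × 0.97² = 0.08576
D = ½ρv²S·CD = ½ × 0.978 × 15.2² × 0.679 × 0.08576 = 6.58 N

D = 6.58 N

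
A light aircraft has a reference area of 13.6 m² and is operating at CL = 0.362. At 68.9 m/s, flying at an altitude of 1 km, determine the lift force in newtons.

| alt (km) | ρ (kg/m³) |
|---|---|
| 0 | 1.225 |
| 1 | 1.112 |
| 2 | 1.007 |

At 1 km, from the table: ρ = 1.112 kg/m³.
L = ½ρv²S·CL = ½ × 1.112 × 68.9² × 13.6 × 0.362 = 13000 N ≈ 13 kN

L = 13000 N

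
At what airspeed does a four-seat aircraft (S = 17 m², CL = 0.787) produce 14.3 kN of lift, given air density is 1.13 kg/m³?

v = 43.5 m/s

L = ½ρv²S·CL ⇒ v = √(2L/(ρ·S·CL))
v = √(2 × 14300 / (1.13 × 17 × 0.787)) = √1892 = 43.5 m/s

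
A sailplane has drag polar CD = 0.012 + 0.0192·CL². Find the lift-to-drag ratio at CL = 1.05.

CD = 0.012 + 0.0192 × 1.05² = 0.03317
L/D = CL/CD = 1.05 / 0.03317 = 31.7

L/D = 31.7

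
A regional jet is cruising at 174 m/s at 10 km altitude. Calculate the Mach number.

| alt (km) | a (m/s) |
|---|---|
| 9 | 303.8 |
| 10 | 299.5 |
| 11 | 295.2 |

At 10 km, from the table: a = 299.5 m/s.
M = v/a = 174 / 299.5 = 0.581

M = 0.581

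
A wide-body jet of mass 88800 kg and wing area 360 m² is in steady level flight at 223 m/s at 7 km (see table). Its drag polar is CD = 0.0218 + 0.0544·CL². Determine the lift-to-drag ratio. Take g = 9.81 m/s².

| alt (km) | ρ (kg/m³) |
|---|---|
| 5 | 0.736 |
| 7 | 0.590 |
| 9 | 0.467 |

At 7 km, from the table: ρ = 0.590 kg/m³.
In steady level flight, lift balances weight: W = mg = 88800 × 9.81 = 8.7113×10^5 N.
q = ½ρv² = ½ × 0.59 × 223² = 14670 Pa.
Required CL = L/(qS) = 8.7113×10^5/(14670·360) = 0.1649.
CD = 0.0218 + 0.0544 × 0.1649² = 0.02328.
L/D = CL/CD = 0.1649 / 0.02328 = 7.09

L/D = 7.09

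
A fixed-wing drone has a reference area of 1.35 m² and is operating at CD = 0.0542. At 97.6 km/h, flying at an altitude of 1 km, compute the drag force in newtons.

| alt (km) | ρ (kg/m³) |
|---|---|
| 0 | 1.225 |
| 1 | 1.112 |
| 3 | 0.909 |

D = 29.9 N

At 1 km, from the table: ρ = 1.112 kg/m³.
Convert speed: v = 97.6 km/h ÷ 3.6 = 27.11 m/s.
D = ½ρv²S·CD = ½ × 1.112 × 27.11² × 1.35 × 0.0542 = 29.9 N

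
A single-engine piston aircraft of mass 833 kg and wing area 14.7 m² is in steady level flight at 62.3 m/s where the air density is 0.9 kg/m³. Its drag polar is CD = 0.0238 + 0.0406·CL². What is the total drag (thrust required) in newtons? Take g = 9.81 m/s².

D = 717 N

Weight W = mg = 833 × 9.81 = 8171.7 N; in level flight L = W.
Dynamic pressure q = 0.5 × 0.9 × 62.3² = 1747 Pa.
Required CL = L/(qS) = 8171.7/(1747·14.7) = 0.3183.
CD = 0.0238 + 0.0406 × 0.3183² = 0.02791.
D = q·S·CD = 1747 × 14.7 × 0.02791 = 716.7 N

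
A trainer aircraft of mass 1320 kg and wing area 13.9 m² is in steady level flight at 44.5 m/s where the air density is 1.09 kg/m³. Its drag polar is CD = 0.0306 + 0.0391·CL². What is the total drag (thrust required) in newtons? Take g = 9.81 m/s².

In steady level flight, lift balances weight: W = mg = 1320 × 9.81 = 12949 N.
Dynamic pressure q = 0.5 × 1.09 × 44.5² = 1079 Pa.
Required CL = L/(qS) = 12949/(1079·13.9) = 0.8632.
CD = 0.0306 + 0.0391 × 0.8632² = 0.05973.
D = q·S·CD = 1079 × 13.9 × 0.05973 = 896.1 N

D = 896 N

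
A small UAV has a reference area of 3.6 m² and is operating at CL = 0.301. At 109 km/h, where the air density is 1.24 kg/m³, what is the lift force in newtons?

L = 616 N

Convert speed: v = 109 km/h ÷ 3.6 = 30.28 m/s.
L = ½ρv²S·CL = ½ × 1.24 × 30.28² × 3.6 × 0.301 = 616 N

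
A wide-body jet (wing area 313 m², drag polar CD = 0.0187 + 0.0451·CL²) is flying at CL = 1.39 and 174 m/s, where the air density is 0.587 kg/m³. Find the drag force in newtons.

CD = 0.0187 + 0.0451 × 1.39² = 0.1058
D = ½ρv²S·CD = ½ × 0.587 × 174² × 313 × 0.1058 = 2.94×10^5 N

D = 2.94×10^5 N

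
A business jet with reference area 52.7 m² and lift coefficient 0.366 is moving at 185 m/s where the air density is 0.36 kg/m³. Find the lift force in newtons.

Dynamic pressure q = ½ρv² = ½ × 0.36 × 185² = 6160 Pa.
L = q·S·CL = 6160 × 52.7 × 0.366 = 1.19×10^5 N ≈ 119 kN

L = 1.19×10^5 N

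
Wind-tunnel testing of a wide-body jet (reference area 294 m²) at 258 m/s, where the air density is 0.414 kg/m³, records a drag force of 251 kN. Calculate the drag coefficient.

From D = ½ρv²S·CD, rearranging gives CD = 2D/(ρv²S).
CD = 2 × 2.51×10^5 / (0.414 × 258² × 294) = 0.062

CD = 0.062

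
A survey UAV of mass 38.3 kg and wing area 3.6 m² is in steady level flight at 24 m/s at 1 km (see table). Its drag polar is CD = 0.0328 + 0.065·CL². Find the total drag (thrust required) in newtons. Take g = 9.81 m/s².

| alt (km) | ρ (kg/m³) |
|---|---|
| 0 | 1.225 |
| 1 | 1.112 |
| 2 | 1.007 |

D = 45.8 N

At 1 km, from the table: ρ = 1.112 kg/m³.
In steady level flight, lift balances weight: W = mg = 38.3 × 9.81 = 375.72 N.
q = ½ρv² = ½ × 1.112 × 24² = 320.3 Pa.
CL = W/(q·S) = 375.72 / (320.3 × 3.6) = 0.3259.
CD = 0.0328 + 0.065 × 0.3259² = 0.0397.
D = q·S·CD = 320.3 × 3.6 × 0.0397 = 45.77 N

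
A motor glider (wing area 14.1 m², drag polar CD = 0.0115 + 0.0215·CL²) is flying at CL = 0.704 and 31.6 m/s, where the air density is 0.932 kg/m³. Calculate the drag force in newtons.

CD = 0.0115 + 0.0215 × 0.704² = 0.02216
D = ½ρv²S·CD = ½ × 0.932 × 31.6² × 14.1 × 0.02216 = 145 N

D = 145 N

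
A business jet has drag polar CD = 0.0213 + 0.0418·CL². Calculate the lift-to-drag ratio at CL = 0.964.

L/D = 16

CD = 0.0213 + 0.0418 × 0.964² = 0.06014
L/D = CL/CD = 0.964 / 0.06014 = 16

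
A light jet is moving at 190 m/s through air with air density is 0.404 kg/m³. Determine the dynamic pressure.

q = 7290 Pa

q = ½ρv² = ½ × 0.404 × 190² = 7290 Pa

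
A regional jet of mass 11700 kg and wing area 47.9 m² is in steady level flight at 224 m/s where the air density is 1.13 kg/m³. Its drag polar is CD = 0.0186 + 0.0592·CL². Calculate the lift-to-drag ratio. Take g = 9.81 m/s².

In steady level flight, lift balances weight: W = mg = 11700 × 9.81 = 1.1478×10^5 N.
Dynamic pressure q = 0.5 × 1.13 × 224² = 28350 Pa.
Required CL = L/(qS) = 1.1478×10^5/(28350·47.9) = 0.08452.
CD = 0.0186 + 0.0592 × 0.08452² = 0.01902.
L/D = CL/CD = 0.08452 / 0.01902 = 4.44

L/D = 4.44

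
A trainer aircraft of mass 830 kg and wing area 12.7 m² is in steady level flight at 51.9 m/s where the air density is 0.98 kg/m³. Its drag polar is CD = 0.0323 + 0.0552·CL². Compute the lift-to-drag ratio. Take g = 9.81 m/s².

In steady level flight, lift balances weight: W = mg = 830 × 9.81 = 8142.3 N.
q = ½ρv² = ½ × 0.98 × 51.9² = 1320 Pa.
Required CL = L/(qS) = 8142.3/(1320·12.7) = 0.4857.
CD = 0.0323 + 0.0552 × 0.4857² = 0.04532.
L/D = CL/CD = 0.4857 / 0.04532 = 10.7

L/D = 10.7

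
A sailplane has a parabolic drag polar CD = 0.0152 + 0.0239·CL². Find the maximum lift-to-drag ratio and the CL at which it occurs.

For CD = CD0 + K·CL², (L/D)max occurs at CL* = √(CD0/K) and equals 1/(2√(K·CD0)).
(L/D)max = 1/(2√(0.0239 × 0.0152)) = 1/(2 × 0.01906) = 26.2
CL* = √(0.0152/0.0239) = 0.797

(L/D)max = 26.2, at CL = 0.797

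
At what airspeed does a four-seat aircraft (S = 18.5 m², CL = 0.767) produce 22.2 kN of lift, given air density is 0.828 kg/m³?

L = ½ρv²S·CL ⇒ v = √(2L/(ρ·S·CL))
v = √(2 × 22200 / (0.828 × 18.5 × 0.767)) = √3779 = 61.5 m/s

v = 61.5 m/s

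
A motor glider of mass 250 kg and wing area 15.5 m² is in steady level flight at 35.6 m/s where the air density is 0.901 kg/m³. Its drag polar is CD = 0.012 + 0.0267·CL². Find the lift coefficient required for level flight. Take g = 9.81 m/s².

CL = 0.277

Weight W = mg = 250 × 9.81 = 2452.5 N; in level flight L = W.
Dynamic pressure q = 0.5 × 0.901 × 35.6² = 570.9 Pa.
CL = 2W/(ρv²S) = 2×2452.5/(0.901×35.6²×15.5) = 0.2771.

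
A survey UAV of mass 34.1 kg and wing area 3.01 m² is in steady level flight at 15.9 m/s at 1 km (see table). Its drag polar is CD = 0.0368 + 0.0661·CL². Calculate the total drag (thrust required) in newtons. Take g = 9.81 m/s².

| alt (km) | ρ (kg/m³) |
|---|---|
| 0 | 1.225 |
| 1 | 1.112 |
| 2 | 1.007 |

D = 33.1 N

At 1 km, from the table: ρ = 1.112 kg/m³.
Weight W = mg = 34.1 × 9.81 = 334.52 N; in level flight L = W.
Dynamic pressure q = 0.5 × 1.112 × 15.9² = 140.6 Pa.
CL = W/(q·S) = 334.52 / (140.6 × 3.01) = 0.7907.
CD = 0.0368 + 0.0661 × 0.7907² = 0.07812.
D = q·S·CD = 140.6 × 3.01 × 0.07812 = 33.05 N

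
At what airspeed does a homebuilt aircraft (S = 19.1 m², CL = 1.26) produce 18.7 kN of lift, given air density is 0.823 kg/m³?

v = 43.5 m/s

L = ½ρv²S·CL ⇒ v = √(2L/(ρ·S·CL))
v = √(2 × 18700 / (0.823 × 19.1 × 1.26)) = √1888 = 43.5 m/s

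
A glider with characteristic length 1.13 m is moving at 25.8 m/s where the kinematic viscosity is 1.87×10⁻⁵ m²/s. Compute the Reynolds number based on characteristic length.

Re = v·c/ν = 25.8 × 1.13 / (1.87×10⁻⁵) = 1.56×10^6

Re = 1.56×10^6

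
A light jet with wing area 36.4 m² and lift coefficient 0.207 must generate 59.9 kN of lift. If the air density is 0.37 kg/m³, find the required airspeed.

v = 207 m/s

L = ½ρv²S·CL ⇒ v = √(2L/(ρ·S·CL))
v = √(2 × 59900 / (0.37 × 36.4 × 0.207)) = √42970 = 207 m/s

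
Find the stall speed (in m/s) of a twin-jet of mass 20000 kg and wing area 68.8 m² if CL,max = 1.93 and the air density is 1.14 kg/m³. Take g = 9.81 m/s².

V_stall = 50.9 m/s

Stall occurs when L = W at CL,max. W = mg = 20000 × 9.81 = 1.962×10^5 N.
V_stall = √(2W/(ρ·S·CL,max)) = √(2 × 1.962×10^5 / (1.14 × 68.8 × 1.93))
V_stall = √2592 = 50.9 m/s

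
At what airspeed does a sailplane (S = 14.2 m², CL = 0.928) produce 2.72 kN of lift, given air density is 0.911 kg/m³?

L = ½ρv²S·CL ⇒ v = √(2L/(ρ·S·CL))
v = √(2 × 2720 / (0.911 × 14.2 × 0.928)) = √453.2 = 21.3 m/s

v = 21.3 m/s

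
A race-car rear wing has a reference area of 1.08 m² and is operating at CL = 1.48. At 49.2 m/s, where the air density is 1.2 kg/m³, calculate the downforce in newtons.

L = 2320 N

Dynamic pressure q = ½ρv² = ½ × 1.2 × 49.2² = 1452 Pa.
L = q·S·CL = 1452 × 1.08 × 1.48 = 2320 N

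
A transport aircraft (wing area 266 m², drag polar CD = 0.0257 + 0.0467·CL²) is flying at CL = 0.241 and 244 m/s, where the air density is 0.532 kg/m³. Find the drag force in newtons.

CD = 0.0257 + 0.0467 × 0.241² = 0.02841
D = ½ρv²S·CD = ½ × 0.532 × 244² × 266 × 0.02841 = 1.2×10^5 N

D = 1.2×10^5 N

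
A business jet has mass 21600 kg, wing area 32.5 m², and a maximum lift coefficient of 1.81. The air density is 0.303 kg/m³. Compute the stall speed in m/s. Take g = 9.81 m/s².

Stall occurs when L = W at CL,max. W = mg = 21600 × 9.81 = 2.119×10^5 N.
From L = ½ρV²S·CL,max = W: V_stall = √(2W/(ρSCL,max)) = √(2·2.119×10^5/(0.303·32.5·1.81))
V_stall = √23780 = 154 m/s

V_stall = 154 m/s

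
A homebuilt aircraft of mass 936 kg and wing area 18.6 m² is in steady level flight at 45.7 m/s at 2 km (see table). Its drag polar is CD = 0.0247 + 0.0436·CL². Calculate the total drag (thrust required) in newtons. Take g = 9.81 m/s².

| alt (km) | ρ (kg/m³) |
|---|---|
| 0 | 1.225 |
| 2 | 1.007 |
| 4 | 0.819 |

D = 671 N

At 2 km, from the table: ρ = 1.007 kg/m³.
In steady level flight, lift balances weight: W = mg = 936 × 9.81 = 9182.2 N.
q = ½ρv² = ½ × 1.007 × 45.7² = 1052 Pa.
CL = 2W/(ρv²S) = 2×9182.2/(1.007×45.7²×18.6) = 0.4695.
CD = 0.0247 + 0.0436 × 0.4695² = 0.03431.
D = q·S·CD = 1052 × 18.6 × 0.03431 = 671.1 N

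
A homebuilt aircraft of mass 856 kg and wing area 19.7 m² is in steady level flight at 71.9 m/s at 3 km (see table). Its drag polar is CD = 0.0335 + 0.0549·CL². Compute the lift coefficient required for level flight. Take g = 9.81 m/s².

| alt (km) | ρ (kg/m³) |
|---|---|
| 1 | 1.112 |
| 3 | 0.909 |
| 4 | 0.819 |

CL = 0.181

At 3 km, from the table: ρ = 0.909 kg/m³.
Level flight ⇒ L = W = m·g = 856 × 9.81 = 8397.4 N.
Dynamic pressure q = 0.5 × 0.909 × 71.9² = 2350 Pa.
CL = 2W/(ρv²S) = 2×8397.4/(0.909×71.9²×19.7) = 0.1814.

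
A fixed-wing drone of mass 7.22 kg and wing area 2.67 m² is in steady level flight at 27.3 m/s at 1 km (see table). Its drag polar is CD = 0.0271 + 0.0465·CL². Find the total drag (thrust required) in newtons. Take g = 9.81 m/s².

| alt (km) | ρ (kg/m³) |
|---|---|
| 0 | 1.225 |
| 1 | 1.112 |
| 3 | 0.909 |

D = 30.2 N

At 1 km, from the table: ρ = 1.112 kg/m³.
Weight W = mg = 7.22 × 9.81 = 70.828 N; in level flight L = W.
q = ½ρv² = ½ × 1.112 × 27.3² = 414.4 Pa.
CL = W/(q·S) = 70.828 / (414.4 × 2.67) = 0.06402.
CD = 0.0271 + 0.0465 × 0.06402² = 0.02729.
D = q·S·CD = 414.4 × 2.67 × 0.02729 = 30.19 N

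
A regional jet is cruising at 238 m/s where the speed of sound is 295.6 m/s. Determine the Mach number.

M = 0.805

M = v/a = 238 / 295.6 = 0.805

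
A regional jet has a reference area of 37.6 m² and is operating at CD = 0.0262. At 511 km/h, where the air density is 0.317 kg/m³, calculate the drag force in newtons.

D = 3150 N

Convert speed: v = 511 km/h ÷ 3.6 = 141.9 m/s.
Dynamic pressure q = ½ρv² = ½ × 0.317 × 141.9² = 3193 Pa.
D = q·S·CD = 3193 × 37.6 × 0.0262 = 3150 N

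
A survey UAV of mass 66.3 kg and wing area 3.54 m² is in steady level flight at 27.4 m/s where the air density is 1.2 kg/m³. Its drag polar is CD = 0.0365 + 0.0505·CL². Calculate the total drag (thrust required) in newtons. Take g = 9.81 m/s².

D = 71.6 N

Level flight ⇒ L = W = m·g = 66.3 × 9.81 = 650.4 N.
q = ½ρv² = ½ × 1.2 × 27.4² = 450.5 Pa.
CL = 2W/(ρv²S) = 2×650.4/(1.2×27.4²×3.54) = 0.4079.
CD = 0.0365 + 0.0505 × 0.4079² = 0.0449.
D = q·S·CD = 450.5 × 3.54 × 0.0449 = 71.6 N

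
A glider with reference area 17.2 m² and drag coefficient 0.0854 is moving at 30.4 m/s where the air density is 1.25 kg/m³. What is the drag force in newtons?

D = ½ρv²S·CD = ½ × 1.25 × 30.4² × 17.2 × 0.0854 = 848 N

D = 848 N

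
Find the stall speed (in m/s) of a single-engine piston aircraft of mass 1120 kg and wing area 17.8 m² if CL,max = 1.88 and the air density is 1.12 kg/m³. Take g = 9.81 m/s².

At stall, lift equals weight: L = W = m·g = 1120 × 9.81 = 10990 N.
V_stall = √(2W/(ρ·S·CL,max)) = √(2 × 10990 / (1.12 × 17.8 × 1.88))
V_stall = √586.3 = 24.2 m/s

V_stall = 24.2 m/s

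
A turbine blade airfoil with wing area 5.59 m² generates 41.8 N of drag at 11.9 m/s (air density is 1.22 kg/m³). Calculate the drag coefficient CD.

CD = 0.0866

From D = ½ρv²S·CD, rearranging gives CD = 2D/(ρv²S).
CD = 2 × 41.8 / (1.22 × 11.9² × 5.59) = 0.0866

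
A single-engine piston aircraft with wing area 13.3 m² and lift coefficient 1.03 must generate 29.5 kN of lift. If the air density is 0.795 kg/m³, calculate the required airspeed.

L = ½ρv²S·CL ⇒ v = √(2L/(ρ·S·CL))
v = √(2 × 29500 / (0.795 × 13.3 × 1.03)) = √5417 = 73.6 m/s

v = 73.6 m/s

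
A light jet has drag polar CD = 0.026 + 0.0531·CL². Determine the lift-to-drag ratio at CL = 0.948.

CD = 0.026 + 0.0531 × 0.948² = 0.07372
L/D = CL/CD = 0.948 / 0.07372 = 12.9

L/D = 12.9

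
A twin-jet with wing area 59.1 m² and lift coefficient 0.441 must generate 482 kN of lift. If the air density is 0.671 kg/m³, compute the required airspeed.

v = 235 m/s

L = ½ρv²S·CL ⇒ v = √(2L/(ρ·S·CL))
v = √(2 × 4.82×10^5 / (0.671 × 59.1 × 0.441)) = √55120 = 235 m/s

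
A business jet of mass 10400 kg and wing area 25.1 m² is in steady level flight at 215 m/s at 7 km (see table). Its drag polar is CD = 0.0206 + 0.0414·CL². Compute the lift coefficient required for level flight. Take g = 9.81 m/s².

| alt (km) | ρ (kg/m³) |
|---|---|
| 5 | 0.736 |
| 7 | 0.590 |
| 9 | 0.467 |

CL = 0.298

At 7 km, from the table: ρ = 0.590 kg/m³.
In steady level flight, lift balances weight: W = mg = 10400 × 9.81 = 1.0202×10^5 N.
Dynamic pressure q = 0.5 × 0.59 × 215² = 13640 Pa.
CL = 2W/(ρv²S) = 2×1.0202×10^5/(0.59×215²×25.1) = 0.2981.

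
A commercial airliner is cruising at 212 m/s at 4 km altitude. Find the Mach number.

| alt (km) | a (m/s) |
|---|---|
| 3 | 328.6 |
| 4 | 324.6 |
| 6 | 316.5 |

At 4 km, from the table: a = 324.6 m/s.
M = v/a = 212 / 324.6 = 0.653

M = 0.653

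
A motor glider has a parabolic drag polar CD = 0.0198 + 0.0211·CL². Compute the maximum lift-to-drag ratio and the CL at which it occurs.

(L/D)max = 24.5, at CL = 0.969

For CD = CD0 + K·CL², (L/D)max occurs at CL* = √(CD0/K) and equals 1/(2√(K·CD0)).
(L/D)max = 1/(2√(0.0211 × 0.0198)) = 1/(2 × 0.02044) = 24.5
CL* = √(0.0198/0.0211) = 0.969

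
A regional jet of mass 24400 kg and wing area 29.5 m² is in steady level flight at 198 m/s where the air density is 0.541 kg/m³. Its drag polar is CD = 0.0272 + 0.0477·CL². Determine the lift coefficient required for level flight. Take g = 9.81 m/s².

CL = 0.765

Weight W = mg = 24400 × 9.81 = 2.3936×10^5 N; in level flight L = W.
Dynamic pressure q = 0.5 × 0.541 × 198² = 10600 Pa.
CL = 2W/(ρv²S) = 2×2.3936×10^5/(0.541×198²×29.5) = 0.7651.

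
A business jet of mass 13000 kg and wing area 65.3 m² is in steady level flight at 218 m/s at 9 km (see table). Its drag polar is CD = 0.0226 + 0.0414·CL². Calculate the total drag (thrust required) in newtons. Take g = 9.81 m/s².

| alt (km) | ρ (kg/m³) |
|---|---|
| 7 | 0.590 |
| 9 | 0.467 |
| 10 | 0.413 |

D = 17300 N

At 9 km, from the table: ρ = 0.467 kg/m³.
Weight W = mg = 13000 × 9.81 = 1.2753×10^5 N; in level flight L = W.
q = ½ρv² = ½ × 0.467 × 218² = 11100 Pa.
CL = W/(q·S) = 1.2753×10^5 / (11100 × 65.3) = 0.176.
CD = 0.0226 + 0.0414 × 0.176² = 0.02388.
D = q·S·CD = 11100 × 65.3 × 0.02388 = 17310 N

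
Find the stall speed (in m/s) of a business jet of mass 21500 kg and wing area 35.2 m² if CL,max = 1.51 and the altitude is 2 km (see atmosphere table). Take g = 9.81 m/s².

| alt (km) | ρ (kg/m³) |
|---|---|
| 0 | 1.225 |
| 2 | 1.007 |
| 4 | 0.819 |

At 2 km, from the table: ρ = 1.007 kg/m³.
Weight W = mg = 21500 × 9.81 = 2.109×10^5 N.
V_stall = √(2W/(ρ·S·CL,max)) = √(2 × 2.109×10^5 / (1.007 × 35.2 × 1.51))
V_stall = √7881 = 88.8 m/s

V_stall = 88.8 m/s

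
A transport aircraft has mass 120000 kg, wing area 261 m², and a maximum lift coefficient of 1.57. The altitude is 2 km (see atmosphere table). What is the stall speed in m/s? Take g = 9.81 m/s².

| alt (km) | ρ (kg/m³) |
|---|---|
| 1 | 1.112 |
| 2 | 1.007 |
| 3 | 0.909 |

V_stall = 75.5 m/s

At 2 km, from the table: ρ = 1.007 kg/m³.
Stall occurs when L = W at CL,max. W = mg = 120000 × 9.81 = 1.177×10^6 N.
V_stall = √(2W/(ρ·S·CL,max)) = √(2 × 1.177×10^6 / (1.007 × 261 × 1.57))
V_stall = √5706 = 75.5 m/s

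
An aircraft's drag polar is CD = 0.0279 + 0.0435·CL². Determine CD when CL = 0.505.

CD = 0.039

CD = 0.0279 + 0.0435 × 0.505² = 0.0279 + 0.01109 = 0.039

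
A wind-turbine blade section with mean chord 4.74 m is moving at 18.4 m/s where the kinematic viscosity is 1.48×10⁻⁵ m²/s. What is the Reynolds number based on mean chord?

Re = v·c/ν = 18.4 × 4.74 / (1.48×10⁻⁵) = 5.89×10^6

Re = 5.89×10^6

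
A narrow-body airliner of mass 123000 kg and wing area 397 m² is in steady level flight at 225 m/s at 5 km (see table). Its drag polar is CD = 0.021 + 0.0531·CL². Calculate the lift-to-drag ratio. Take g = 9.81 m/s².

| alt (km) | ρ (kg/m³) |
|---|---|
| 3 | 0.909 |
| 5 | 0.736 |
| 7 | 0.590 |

L/D = 7.28

At 5 km, from the table: ρ = 0.736 kg/m³.
Level flight ⇒ L = W = m·g = 123000 × 9.81 = 1.2066×10^6 N.
q = ½ρv² = ½ × 0.736 × 225² = 18630 Pa.
CL = W/(q·S) = 1.2066×10^6 / (18630 × 397) = 0.1631.
CD = 0.021 + 0.0531 × 0.1631² = 0.02241.
L/D = CL/CD = 0.1631 / 0.02241 = 7.28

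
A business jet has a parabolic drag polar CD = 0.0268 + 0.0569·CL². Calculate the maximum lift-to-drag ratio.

(L/D)max = 12.8

For CD = CD0 + K·CL², (L/D)max occurs at CL* = √(CD0/K) and equals 1/(2√(K·CD0)).
(L/D)max = 1/(2√(0.0569 × 0.0268)) = 1/(2 × 0.03905) = 12.8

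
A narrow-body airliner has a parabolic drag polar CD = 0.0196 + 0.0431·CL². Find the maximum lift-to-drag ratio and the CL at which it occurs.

(L/D)max = 17.2, at CL = 0.674

For CD = CD0 + K·CL², (L/D)max occurs at CL* = √(CD0/K) and equals 1/(2√(K·CD0)).
(L/D)max = 1/(2√(0.0431 × 0.0196)) = 1/(2 × 0.02906) = 17.2
CL* = √(0.0196/0.0431) = 0.674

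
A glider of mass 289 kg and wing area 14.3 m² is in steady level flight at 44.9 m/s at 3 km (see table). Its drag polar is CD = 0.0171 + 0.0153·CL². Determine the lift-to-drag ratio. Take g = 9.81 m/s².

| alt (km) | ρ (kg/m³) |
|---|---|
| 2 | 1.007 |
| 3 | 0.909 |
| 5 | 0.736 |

At 3 km, from the table: ρ = 0.909 kg/m³.
Level flight ⇒ L = W = m·g = 289 × 9.81 = 2835.1 N.
Dynamic pressure q = 0.5 × 0.909 × 44.9² = 916.3 Pa.
Required CL = L/(qS) = 2835.1/(916.3·14.3) = 0.2164.
CD = 0.0171 + 0.0153 × 0.2164² = 0.01782.
L/D = CL/CD = 0.2164 / 0.01782 = 12.1

L/D = 12.1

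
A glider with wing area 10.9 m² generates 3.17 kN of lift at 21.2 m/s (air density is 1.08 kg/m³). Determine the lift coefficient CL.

From L = ½ρv²S·CL, rearranging gives CL = 2L/(ρv²S).
CL = 2 × 3170 / (1.08 × 21.2² × 10.9) = 1.2

CL = 1.2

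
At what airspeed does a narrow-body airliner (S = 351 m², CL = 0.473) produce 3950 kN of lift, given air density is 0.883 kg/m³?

L = ½ρv²S·CL ⇒ v = √(2L/(ρ·S·CL))
v = √(2 × 3.95×10^6 / (0.883 × 351 × 0.473)) = √53890 = 232 m/s

v = 232 m/s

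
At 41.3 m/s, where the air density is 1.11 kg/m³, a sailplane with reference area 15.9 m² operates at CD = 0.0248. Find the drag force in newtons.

D = 373 N

Dynamic pressure q = ½ρv² = ½ × 1.11 × 41.3² = 946.7 Pa.
D = q·S·CD = 946.7 × 15.9 × 0.0248 = 373 N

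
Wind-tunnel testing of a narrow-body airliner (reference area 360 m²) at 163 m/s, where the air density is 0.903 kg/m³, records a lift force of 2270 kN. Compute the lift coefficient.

CL = 0.526

From L = ½ρv²S·CL, rearranging gives CL = 2L/(ρv²S).
CL = 2 × 2.27×10^6 / (0.903 × 163² × 360) = 0.526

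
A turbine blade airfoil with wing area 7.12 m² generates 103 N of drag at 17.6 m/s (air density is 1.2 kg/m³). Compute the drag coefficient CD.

From D = ½ρv²S·CD, rearranging gives CD = 2D/(ρv²S).
CD = 2 × 103 / (1.2 × 17.6² × 7.12) = 0.0778

CD = 0.0778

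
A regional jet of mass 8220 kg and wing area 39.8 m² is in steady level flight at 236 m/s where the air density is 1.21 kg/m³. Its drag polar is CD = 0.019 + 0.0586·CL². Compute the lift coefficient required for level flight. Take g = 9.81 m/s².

In steady level flight, lift balances weight: W = mg = 8220 × 9.81 = 80638 N.
q = ½ρv² = ½ × 1.21 × 236² = 33700 Pa.
Required CL = L/(qS) = 80638/(33700·39.8) = 0.06013.

CL = 0.0601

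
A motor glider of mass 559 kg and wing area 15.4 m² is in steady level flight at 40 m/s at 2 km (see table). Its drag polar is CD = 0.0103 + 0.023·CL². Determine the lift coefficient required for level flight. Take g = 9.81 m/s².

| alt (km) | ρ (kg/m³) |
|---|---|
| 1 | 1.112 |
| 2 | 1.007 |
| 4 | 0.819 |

At 2 km, from the table: ρ = 1.007 kg/m³.
In steady level flight, lift balances weight: W = mg = 559 × 9.81 = 5483.8 N.
q = ½ρv² = ½ × 1.007 × 40² = 805.6 Pa.
CL = W/(q·S) = 5483.8 / (805.6 × 15.4) = 0.442.

CL = 0.442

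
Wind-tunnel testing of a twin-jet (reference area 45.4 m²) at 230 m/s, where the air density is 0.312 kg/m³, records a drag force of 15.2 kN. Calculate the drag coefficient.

CD = 0.0406

From D = ½ρv²S·CD, rearranging gives CD = 2D/(ρv²S).
CD = 2 × 15200 / (0.312 × 230² × 45.4) = 0.0406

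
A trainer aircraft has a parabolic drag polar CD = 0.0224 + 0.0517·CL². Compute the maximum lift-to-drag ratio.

(L/D)max = 14.7

For CD = CD0 + K·CL², (L/D)max occurs at CL* = √(CD0/K) and equals 1/(2√(K·CD0)).
(L/D)max = 1/(2√(0.0517 × 0.0224)) = 1/(2 × 0.03403) = 14.7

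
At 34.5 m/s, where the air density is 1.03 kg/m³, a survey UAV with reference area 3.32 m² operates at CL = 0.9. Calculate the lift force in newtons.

Dynamic pressure q = ½ρv² = ½ × 1.03 × 34.5² = 613 Pa.
L = q·S·CL = 613 × 3.32 × 0.9 = 1830 N

L = 1830 N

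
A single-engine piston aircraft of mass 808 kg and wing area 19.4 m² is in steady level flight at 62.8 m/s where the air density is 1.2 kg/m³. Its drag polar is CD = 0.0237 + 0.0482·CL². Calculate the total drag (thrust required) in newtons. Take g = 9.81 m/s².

Weight W = mg = 808 × 9.81 = 7926.5 N; in level flight L = W.
q = ½ρv² = ½ × 1.2 × 62.8² = 2366 Pa.
Required CL = L/(qS) = 7926.5/(2366·19.4) = 0.1727.
CD = 0.0237 + 0.0482 × 0.1727² = 0.02514.
D = q·S·CD = 2366 × 19.4 × 0.02514 = 1154 N

D = 1150 N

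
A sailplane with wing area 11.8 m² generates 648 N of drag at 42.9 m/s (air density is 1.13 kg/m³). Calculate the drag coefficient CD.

From D = ½ρv²S·CD, rearranging gives CD = 2D/(ρv²S).
CD = 2 × 648 / (1.13 × 42.9² × 11.8) = 0.0528

CD = 0.0528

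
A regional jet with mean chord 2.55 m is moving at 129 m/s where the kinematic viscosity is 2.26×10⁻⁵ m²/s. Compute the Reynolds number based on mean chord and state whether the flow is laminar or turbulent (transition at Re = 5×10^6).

Re = 1.46×10^7 (turbulent)

Re = v·c/ν = 129 × 2.55 / (2.26×10⁻⁵) = 1.46×10^7
Since 1.46×10^7 > 5×10^6, the flow is turbulent.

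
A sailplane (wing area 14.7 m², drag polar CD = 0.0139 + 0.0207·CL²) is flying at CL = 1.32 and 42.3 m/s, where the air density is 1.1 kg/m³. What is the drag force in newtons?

CD = 0.0139 + 0.0207 × 1.32² = 0.04997
D = ½ρv²S·CD = ½ × 1.1 × 42.3² × 14.7 × 0.04997 = 723 N

D = 723 N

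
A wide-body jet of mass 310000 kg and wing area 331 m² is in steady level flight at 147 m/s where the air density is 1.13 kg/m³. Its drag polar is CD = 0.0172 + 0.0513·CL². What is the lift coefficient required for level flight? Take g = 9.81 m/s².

Weight W = mg = 310000 × 9.81 = 3.0411×10^6 N; in level flight L = W.
Dynamic pressure q = 0.5 × 1.13 × 147² = 12210 Pa.
CL = 2W/(ρv²S) = 2×3.0411×10^6/(1.13×147²×331) = 0.7525.

CL = 0.753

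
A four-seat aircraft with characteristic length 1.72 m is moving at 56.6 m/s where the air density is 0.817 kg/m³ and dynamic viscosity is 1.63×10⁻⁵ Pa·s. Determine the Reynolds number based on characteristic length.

Re = 4.88×10^6

Re = ρ·v·c/μ = 0.817 × 56.6 × 1.72 / (1.63×10⁻⁵) = 4.88×10^6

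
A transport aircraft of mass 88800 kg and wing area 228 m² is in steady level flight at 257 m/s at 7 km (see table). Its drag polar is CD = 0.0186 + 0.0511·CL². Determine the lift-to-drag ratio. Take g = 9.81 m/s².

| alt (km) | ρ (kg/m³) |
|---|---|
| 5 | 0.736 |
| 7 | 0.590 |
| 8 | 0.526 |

At 7 km, from the table: ρ = 0.590 kg/m³.
Weight W = mg = 88800 × 9.81 = 8.7113×10^5 N; in level flight L = W.
q = ½ρv² = ½ × 0.59 × 257² = 19480 Pa.
Required CL = L/(qS) = 8.7113×10^5/(19480·228) = 0.1961.
CD = 0.0186 + 0.0511 × 0.1961² = 0.02056.
L/D = CL/CD = 0.1961 / 0.02056 = 9.54

L/D = 9.54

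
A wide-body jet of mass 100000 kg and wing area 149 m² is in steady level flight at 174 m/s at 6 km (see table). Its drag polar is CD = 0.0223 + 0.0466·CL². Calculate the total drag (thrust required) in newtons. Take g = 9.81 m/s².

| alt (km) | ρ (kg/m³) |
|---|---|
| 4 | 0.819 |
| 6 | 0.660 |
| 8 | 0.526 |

D = 63300 N

At 6 km, from the table: ρ = 0.660 kg/m³.
In steady level flight, lift balances weight: W = mg = 100000 × 9.81 = 9.81×10^5 N.
q = ½ρv² = ½ × 0.66 × 174² = 9991 Pa.
CL = 2W/(ρv²S) = 2×9.81×10^5/(0.66×174²×149) = 0.659.
CD = 0.0223 + 0.0466 × 0.659² = 0.04254.
D = q·S·CD = 9991 × 149 × 0.04254 = 63320 N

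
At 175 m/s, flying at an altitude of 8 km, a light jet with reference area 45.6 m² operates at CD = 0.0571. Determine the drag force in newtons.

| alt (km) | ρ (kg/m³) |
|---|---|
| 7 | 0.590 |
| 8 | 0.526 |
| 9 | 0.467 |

At 8 km, from the table: ρ = 0.526 kg/m³.
Dynamic pressure q = ½ρv² = ½ × 0.526 × 175² = 8054 Pa.
D = q·S·CD = 8054 × 45.6 × 0.0571 = 21000 N ≈ 21 kN

D = 21000 N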